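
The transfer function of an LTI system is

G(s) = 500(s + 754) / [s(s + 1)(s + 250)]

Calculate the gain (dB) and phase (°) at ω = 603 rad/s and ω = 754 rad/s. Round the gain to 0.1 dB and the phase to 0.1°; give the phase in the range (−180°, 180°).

ω = 603: -53.8 dB, 151.3°; ω = 754: -58.6 dB, 153.4°

At s = jω = j603:
zero (s+754): 754 + j603 → |·| = √(754²+603²) = √932125 ≈ 965.47, ∠ = arctan(603/754) ≈ 38.65°
pole (s+1): 1 + j603 → |·| = √(1²+603²) = √363610 ≈ 603, ∠ = arctan(603/1) ≈ 89.90°
pole (s+250): 250 + j603 → |·| = √(250²+603²) = √426109 ≈ 652.77, ∠ = arctan(603/250) ≈ 67.48°
pole at origin: |s| = 603, ∠ = 90.00° (in denominator)
|G| = 500 · 965.47 / 2.3735e+08 ≈ 0.0020339
Gain = 20 log₁₀(0.0020339) ≈ -53.83 dB
∠G = 38.65° − 247.38° = -208.73° ≡ 151.27° (principal value)

At s = jω = j754:
zero (s+754): 754 + j754 → |·| = √(754²+754²) = √1137032 ≈ 1066.3, ∠ = arctan(754/754) ≈ 45.00°
pole (s+1): 1 + j754 → |·| = √(1²+754²) = √568517 ≈ 754, ∠ = arctan(754/1) ≈ 89.92°
pole (s+250): 250 + j754 → |·| = √(250²+754²) = √631016 ≈ 794.37, ∠ = arctan(754/250) ≈ 71.66°
pole at origin: |s| = 754, ∠ = 90.00° (in denominator)
|G| = 500 · 1066.3 / 4.5161e+08 ≈ 0.0011806
Gain = 20 log₁₀(0.0011806) ≈ -58.56 dB
∠G = 45.00° − 251.58° = -206.58° ≡ 153.42° (principal value)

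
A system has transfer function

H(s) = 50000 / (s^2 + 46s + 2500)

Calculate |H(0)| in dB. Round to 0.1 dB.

26.0 dB

H(0) = 50000 / 2500 = 20
20 log₁₀(20) ≈ 26.02 dB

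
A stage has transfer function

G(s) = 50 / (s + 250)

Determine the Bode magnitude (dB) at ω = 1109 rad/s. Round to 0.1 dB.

Substitute s = j1109:
Numerator: 50 = 50 + j0
Denominator: (j1109) + 250 = 250 + j1109
|N| = √(50² + 0²) ≈ 50, ∠N ≈ 0.00°
|D| = √(250² + 1109²) ≈ 1136.8, ∠D ≈ 77.30°
|G| = 50 / 1136.8 ≈ 0.043983
Gain = 20 log₁₀(0.043983) ≈ -27.13 dB

-27.1 dB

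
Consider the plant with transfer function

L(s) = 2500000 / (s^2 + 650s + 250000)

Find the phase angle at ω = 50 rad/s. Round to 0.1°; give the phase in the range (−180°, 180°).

At s = jω = j50:
quadratic: (j50)² + 650·j50 + 250000 = 247500 + j32500 → |·| ≈ 2.4962e+05, ∠ ≈ 7.48°
∠L = 0.00° − 7.48° = -7.48°

-7.5°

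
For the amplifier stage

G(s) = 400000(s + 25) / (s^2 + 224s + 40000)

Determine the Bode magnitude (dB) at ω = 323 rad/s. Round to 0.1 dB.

62.5 dB

At s = jω = j323:
zero (s+25): 25 + j323 → |·| = √(25²+323²) = √104954 ≈ 323.97, ∠ = arctan(323/25) ≈ 85.57°
quadratic: (j323)² + 224·j323 + 40000 = -64329 + j72352 → |·| ≈ 96814, ∠ ≈ 131.64°
|G| = 400000 · 323.97 / 96814 ≈ 1338.5
Gain = 20 log₁₀(1338.5) ≈ 62.53 dB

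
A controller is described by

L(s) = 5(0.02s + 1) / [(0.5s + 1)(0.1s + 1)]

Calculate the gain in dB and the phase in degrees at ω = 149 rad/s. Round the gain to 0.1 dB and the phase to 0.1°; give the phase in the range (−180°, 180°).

-37.0 dB, -103.9°

At ω = 149 rad/s:
zero (1 + j149·0.02) = 1 + j2.98 → |·| ≈ 3.1433, ∠ ≈ 71.45°
pole (1 + j149·0.5) = 1 + j74.5 → |·| ≈ 74.507, ∠ ≈ 89.23°
pole (1 + j149·0.1) = 1 + j14.9 → |·| ≈ 14.934, ∠ ≈ 86.16°
|L| = 5 · 3.1433 / (74.507 · 14.934) ≈ 0.014125
Gain = 20 log₁₀(0.014125) ≈ -37.00 dB
∠L = (71.45°) − (89.23° + 86.16°) = -103.94°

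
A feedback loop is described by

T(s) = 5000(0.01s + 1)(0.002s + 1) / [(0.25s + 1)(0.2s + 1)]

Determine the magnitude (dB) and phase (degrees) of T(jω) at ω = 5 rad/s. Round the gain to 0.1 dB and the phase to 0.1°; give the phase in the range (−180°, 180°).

At ω = 5 rad/s:
zero (1 + j5·0.01) = 1 + j0.05 → |·| ≈ 1.0012, ∠ ≈ 2.86°
zero (1 + j5·0.002) = 1 + j0.01 → |·| ≈ 1, ∠ ≈ 0.57°
pole (1 + j5·0.25) = 1 + j1.25 → |·| ≈ 1.6008, ∠ ≈ 51.34°
pole (1 + j5·0.2) = 1 + j1 → |·| ≈ 1.4142, ∠ ≈ 45.00°
|T| = 5000 · 1.0012 · 1 / (1.6008 · 1.4142) ≈ 2211.3
Gain = 20 log₁₀(2211.3) ≈ 66.89 dB
∠T = (2.86° + 0.57°) − (51.34° + 45.00°) = -92.91°

66.9 dB, -92.9°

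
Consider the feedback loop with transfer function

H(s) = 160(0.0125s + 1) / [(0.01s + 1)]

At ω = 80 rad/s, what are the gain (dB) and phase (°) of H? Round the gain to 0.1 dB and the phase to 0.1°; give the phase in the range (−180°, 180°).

At ω = 80 rad/s:
zero (1 + j80·0.0125) = 1 + j1 → |·| ≈ 1.4142, ∠ ≈ 45.00°
pole (1 + j80·0.01) = 1 + j0.8 → |·| ≈ 1.2806, ∠ ≈ 38.66°
|H| = 160 · 1.4142 / (1.2806) ≈ 176.69
Gain = 20 log₁₀(176.69) ≈ 44.94 dB
∠H = (45.00°) − (38.66°) = 6.34°

44.9 dB, 6.3°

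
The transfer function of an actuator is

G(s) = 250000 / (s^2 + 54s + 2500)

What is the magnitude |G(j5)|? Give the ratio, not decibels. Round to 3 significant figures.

100

At s = jω = j5:
quadratic: (j5)² + 54·j5 + 2500 = 2475 + j270 → |·| ≈ 2489.7, ∠ ≈ 6.23°
|G| = 250000 / 2489.7 ≈ 100.41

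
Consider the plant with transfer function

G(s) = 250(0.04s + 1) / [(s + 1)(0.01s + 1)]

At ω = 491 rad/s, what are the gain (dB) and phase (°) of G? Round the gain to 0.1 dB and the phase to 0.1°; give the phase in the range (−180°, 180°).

At ω = 491 rad/s:
zero (1 + j491·0.04) = 1 + j19.64 → |·| ≈ 19.665, ∠ ≈ 87.09°
pole (1 + j491·1) = 1 + j491 → |·| ≈ 491, ∠ ≈ 89.88°
pole (1 + j491·0.01) = 1 + j4.91 → |·| ≈ 5.0108, ∠ ≈ 78.49°
|G| = 250 · 19.665 / (491 · 5.0108) ≈ 1.9982
Gain = 20 log₁₀(1.9982) ≈ 6.01 dB
∠G = (87.09°) − (89.88° + 78.49°) = -81.28°

6.0 dB, -81.3°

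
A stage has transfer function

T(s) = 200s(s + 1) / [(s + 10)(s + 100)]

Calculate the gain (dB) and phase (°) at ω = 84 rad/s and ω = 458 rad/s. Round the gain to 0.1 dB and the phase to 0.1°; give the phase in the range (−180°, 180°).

At s = jω = j84:
zero (s+1): 1 + j84 → |·| = √(1²+84²) = √7057 ≈ 84.006, ∠ = arctan(84/1) ≈ 89.32°
zero at origin: s = j84 → |·| = 84, ∠ = 90.00°
pole (s+10): 10 + j84 → |·| = √(10²+84²) = √7156 ≈ 84.593, ∠ = arctan(84/10) ≈ 83.21°
pole (s+100): 100 + j84 → |·| = √(100²+84²) = √17056 ≈ 130.6, ∠ = arctan(84/100) ≈ 40.03°
|T| = 200 · 7056.5 / 11048 ≈ 127.74
Gain = 20 log₁₀(127.74) ≈ 42.13 dB
∠T = 179.32° − 123.24° = 56.08°

At s = jω = j458:
zero (s+1): 1 + j458 → |·| = √(1²+458²) = √209765 ≈ 458, ∠ = arctan(458/1) ≈ 89.87°
zero at origin: s = j458 → |·| = 458, ∠ = 90.00°
pole (s+10): 10 + j458 → |·| = √(10²+458²) = √209864 ≈ 458.11, ∠ = arctan(458/10) ≈ 88.75°
pole (s+100): 100 + j458 → |·| = √(100²+458²) = √219764 ≈ 468.79, ∠ = arctan(458/100) ≈ 77.68°
|T| = 200 · 2.0976e+05 / 2.1476e+05 ≈ 195.34
Gain = 20 log₁₀(195.34) ≈ 45.82 dB
∠T = 179.87° − 166.43° = 13.44°

ω = 84: 42.1 dB, 56.1°; ω = 458: 45.8 dB, 13.4°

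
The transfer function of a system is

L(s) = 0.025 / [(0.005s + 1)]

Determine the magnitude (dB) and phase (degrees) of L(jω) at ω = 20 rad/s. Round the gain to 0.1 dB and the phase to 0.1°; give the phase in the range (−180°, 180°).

-32.1 dB, -5.7°

At ω = 20 rad/s:
pole (1 + j20·0.005) = 1 + j0.1 → |·| ≈ 1.005, ∠ ≈ 5.71°
|L| = 0.025 · 1 / (1.005) ≈ 0.024876
Gain = 20 log₁₀(0.024876) ≈ -32.08 dB
∠L = (0°) − (5.71°) = -5.71°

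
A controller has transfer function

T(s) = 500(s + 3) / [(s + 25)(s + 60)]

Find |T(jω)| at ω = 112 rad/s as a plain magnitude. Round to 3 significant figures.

3.84

At s = jω = j112:
zero (s+3): 3 + j112 → |·| = √(3²+112²) = √12553 ≈ 112.04, ∠ = arctan(112/3) ≈ 88.47°
pole (s+25): 25 + j112 → |·| = √(25²+112²) = √13169 ≈ 114.76, ∠ = arctan(112/25) ≈ 77.42°
pole (s+60): 60 + j112 → |·| = √(60²+112²) = √16144 ≈ 127.06, ∠ = arctan(112/60) ≈ 61.82°
|T| = 500 · 112.04 / 14581 ≈ 3.842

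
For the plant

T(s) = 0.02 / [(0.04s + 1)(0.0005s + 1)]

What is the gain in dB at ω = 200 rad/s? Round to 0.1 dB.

-52.2 dB

At ω = 200 rad/s:
pole (1 + j200·0.04) = 1 + j8 → |·| ≈ 8.0623, ∠ ≈ 82.87°
pole (1 + j200·0.0005) = 1 + j0.1 → |·| ≈ 1.005, ∠ ≈ 5.71°
|T| = 0.02 · 1 / (8.0623 · 1.005) ≈ 0.0024683
Gain = 20 log₁₀(0.0024683) ≈ -52.15 dB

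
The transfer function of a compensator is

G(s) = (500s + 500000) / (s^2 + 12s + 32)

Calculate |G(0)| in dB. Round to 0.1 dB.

83.9 dB

G(0) = 500000 / 32 = 15625
20 log₁₀(15625) ≈ 83.88 dB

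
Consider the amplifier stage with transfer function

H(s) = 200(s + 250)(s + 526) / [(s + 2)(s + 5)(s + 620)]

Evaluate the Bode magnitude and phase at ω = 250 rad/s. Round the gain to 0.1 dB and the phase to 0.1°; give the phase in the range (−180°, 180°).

At s = jω = j250:
zero (s+250): 250 + j250 → |·| = √(250²+250²) = √125000 ≈ 353.55, ∠ = arctan(250/250) ≈ 45.00°
zero (s+526): 526 + j250 → |·| = √(526²+250²) = √339176 ≈ 582.39, ∠ = arctan(250/526) ≈ 25.42°
pole (s+2): 2 + j250 → |·| = √(2²+250²) = √62504 ≈ 250.01, ∠ = arctan(250/2) ≈ 89.54°
pole (s+5): 5 + j250 → |·| = √(5²+250²) = √62525 ≈ 250.05, ∠ = arctan(250/5) ≈ 88.85°
pole (s+620): 620 + j250 → |·| = √(620²+250²) = √446900 ≈ 668.51, ∠ = arctan(250/620) ≈ 21.96°
|H| = 200 · 2.059e+05 / 4.1792e+07 ≈ 0.98536
Gain = 20 log₁₀(0.98536) ≈ -0.13 dB
∠H = 70.42° − 200.35° = -129.93°

-0.1 dB, -129.9°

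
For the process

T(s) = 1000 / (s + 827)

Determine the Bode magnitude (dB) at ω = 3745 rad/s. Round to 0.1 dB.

-11.7 dB

At s = jω = j3745:
pole (s+827): 827 + j3745 → |·| = √(827²+3745²) = √14708954 ≈ 3835.2, ∠ = arctan(3745/827) ≈ 77.55°
|T| = 1000 / 3835.2 ≈ 0.26074
Gain = 20 log₁₀(0.26074) ≈ -11.68 dB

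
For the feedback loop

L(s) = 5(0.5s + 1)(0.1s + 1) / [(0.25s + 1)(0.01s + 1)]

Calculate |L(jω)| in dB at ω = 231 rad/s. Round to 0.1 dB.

At ω = 231 rad/s:
zero (1 + j231·0.5) = 1 + j115.5 → |·| ≈ 115.5, ∠ ≈ 89.50°
zero (1 + j231·0.1) = 1 + j23.1 → |·| ≈ 23.122, ∠ ≈ 87.52°
pole (1 + j231·0.25) = 1 + j57.75 → |·| ≈ 57.759, ∠ ≈ 89.01°
pole (1 + j231·0.01) = 1 + j2.31 → |·| ≈ 2.5172, ∠ ≈ 66.59°
|L| = 5 · 115.5 · 23.122 / (57.759 · 2.5172) ≈ 91.842
Gain = 20 log₁₀(91.842) ≈ 39.26 dB

39.3 dB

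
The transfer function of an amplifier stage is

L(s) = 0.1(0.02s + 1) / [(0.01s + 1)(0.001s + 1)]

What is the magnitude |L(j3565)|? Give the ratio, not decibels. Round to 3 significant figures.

At ω = 3565 rad/s:
zero (1 + j3565·0.02) = 1 + j71.3 → |·| ≈ 71.307, ∠ ≈ 89.20°
pole (1 + j3565·0.01) = 1 + j35.65 → |·| ≈ 35.664, ∠ ≈ 88.39°
pole (1 + j3565·0.001) = 1 + j3.565 → |·| ≈ 3.7026, ∠ ≈ 74.33°
|L| = 0.1 · 71.307 / (35.664 · 3.7026) ≈ 0.054

0.0540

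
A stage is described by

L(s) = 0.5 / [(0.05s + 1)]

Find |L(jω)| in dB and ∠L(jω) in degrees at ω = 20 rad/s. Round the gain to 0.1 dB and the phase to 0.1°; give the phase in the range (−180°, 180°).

At ω = 20 rad/s:
pole (1 + j20·0.05) = 1 + j1 → |·| ≈ 1.4142, ∠ ≈ 45.00°
|L| = 0.5 · 1 / (1.4142) ≈ 0.35356
Gain = 20 log₁₀(0.35356) ≈ -9.03 dB
∠L = (0°) − (45.00°) = -45.00°

-9.0 dB, -45.0°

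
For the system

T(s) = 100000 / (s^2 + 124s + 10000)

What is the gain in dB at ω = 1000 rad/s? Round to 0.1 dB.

-20.0 dB

At s = jω = j1000:
quadratic: (j1000)² + 124·j1000 + 10000 = -990000 + j124000 → |·| ≈ 9.9774e+05, ∠ ≈ 172.86°
|T| = 100000 / 9.9774e+05 ≈ 0.10023
Gain = 20 log₁₀(0.10023) ≈ -19.98 dB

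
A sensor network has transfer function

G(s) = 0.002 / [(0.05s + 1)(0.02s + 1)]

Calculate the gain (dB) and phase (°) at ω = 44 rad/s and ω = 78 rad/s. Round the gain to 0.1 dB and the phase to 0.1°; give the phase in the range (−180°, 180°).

ω = 44: -64.1 dB, -106.9°; ω = 78: -71.4 dB, -133.0°

At ω = 44 rad/s:
pole (1 + j44·0.05) = 1 + j2.2 → |·| ≈ 2.4166, ∠ ≈ 65.56°
pole (1 + j44·0.02) = 1 + j0.88 → |·| ≈ 1.3321, ∠ ≈ 41.35°
|G| = 0.002 · 1 / (2.4166 · 1.3321) ≈ 0.00062128
Gain = 20 log₁₀(0.00062128) ≈ -64.13 dB
∠G = (0°) − (65.56° + 41.35°) = -106.91°

At ω = 78 rad/s:
pole (1 + j78·0.05) = 1 + j3.9 → |·| ≈ 4.0262, ∠ ≈ 75.62°
pole (1 + j78·0.02) = 1 + j1.56 → |·| ≈ 1.853, ∠ ≈ 57.34°
|G| = 0.002 · 1 / (4.0262 · 1.853) ≈ 0.00026808
Gain = 20 log₁₀(0.00026808) ≈ -71.43 dB
∠G = (0°) − (75.62° + 57.34°) = -132.96°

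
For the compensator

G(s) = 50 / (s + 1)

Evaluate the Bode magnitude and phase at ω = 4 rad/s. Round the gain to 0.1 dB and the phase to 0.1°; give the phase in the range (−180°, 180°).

Substitute s = j4:
Numerator: 50 = 50 + j0
Denominator: (j4) + 1 = 1 + j4
|N| = √(50² + 0²) ≈ 50, ∠N ≈ 0.00°
|D| = √(1² + 4²) ≈ 4.1231, ∠D ≈ 75.96°
|G| = 50 / 4.1231 ≈ 12.127
Gain = 20 log₁₀(12.127) ≈ 21.68 dB
∠G = 0.00° − 75.96° = -75.96°

21.7 dB, -76.0°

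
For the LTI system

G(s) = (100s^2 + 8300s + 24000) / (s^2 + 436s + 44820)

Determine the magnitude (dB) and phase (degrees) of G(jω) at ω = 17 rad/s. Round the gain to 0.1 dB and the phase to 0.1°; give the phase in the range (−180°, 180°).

9.9 dB, 82.5°

Substitute s = j17:
Numerator: 100(j17)^2 + 8300(j17) + 24000 = -4900 + j141100
Denominator: (j17)^2 + 436(j17) + 44820 = 44531 + j7412
|N| = √(4900² + 141100²) ≈ 1.4119e+05, ∠N ≈ 91.99°
|D| = √(44531² + 7412²) ≈ 45144, ∠D ≈ 9.45°
|G| = 1.4119e+05 / 45144 ≈ 3.1275
Gain = 20 log₁₀(3.1275) ≈ 9.90 dB
∠G = 91.99° − 9.45° = 82.54°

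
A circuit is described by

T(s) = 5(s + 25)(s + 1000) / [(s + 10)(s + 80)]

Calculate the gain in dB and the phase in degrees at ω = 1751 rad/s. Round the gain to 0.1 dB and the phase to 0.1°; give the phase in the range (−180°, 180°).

At s = jω = j1751:
zero (s+25): 25 + j1751 → |·| = √(25²+1751²) = √3066626 ≈ 1751.2, ∠ = arctan(1751/25) ≈ 89.18°
zero (s+1000): 1000 + j1751 → |·| = √(1000²+1751²) = √4066001 ≈ 2016.4, ∠ = arctan(1751/1000) ≈ 60.27°
pole (s+10): 10 + j1751 → |·| = √(10²+1751²) = √3066101 ≈ 1751, ∠ = arctan(1751/10) ≈ 89.67°
pole (s+80): 80 + j1751 → |·| = √(80²+1751²) = √3072401 ≈ 1752.8, ∠ = arctan(1751/80) ≈ 87.38°
|T| = 5 · 3.5311e+06 / 3.0692e+06 ≈ 5.7525
Gain = 20 log₁₀(5.7525) ≈ 15.20 dB
∠T = 149.45° − 177.05° = -27.60°

15.2 dB, -27.6°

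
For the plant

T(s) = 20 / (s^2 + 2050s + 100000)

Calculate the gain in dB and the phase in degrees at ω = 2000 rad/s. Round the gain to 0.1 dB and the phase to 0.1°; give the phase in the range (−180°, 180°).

Substitute s = j2000:
Numerator: 20 = 20 + j0
Denominator: (j2000)^2 + 2050(j2000) + 100000 = -3900000 + j4100000
|N| = √(20² + 0²) ≈ 20, ∠N ≈ 0.00°
|D| = √(3900000² + 4100000²) ≈ 5.6586e+06, ∠D ≈ 133.57°
|T| = 20 / 5.6586e+06 ≈ 3.5344e-06
Gain = 20 log₁₀(3.5344e-06) ≈ -109.03 dB
∠T = 0.00° − 133.57° = -133.57°

-109.0 dB, -133.6°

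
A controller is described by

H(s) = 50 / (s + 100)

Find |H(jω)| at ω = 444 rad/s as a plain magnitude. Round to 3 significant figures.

0.110

At s = jω = j444:
pole (s+100): 100 + j444 → |·| = √(100²+444²) = √207136 ≈ 455.12, ∠ = arctan(444/100) ≈ 77.31°
|H| = 50 / 455.12 ≈ 0.10986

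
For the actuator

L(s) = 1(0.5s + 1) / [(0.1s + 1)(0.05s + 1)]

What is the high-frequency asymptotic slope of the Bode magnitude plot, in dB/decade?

-20 dB/decade

Each pole contributes −20 dB/decade at high frequency; each zero contributes +20 dB/decade.
Net: 1 zero(s) − 2 pole(s) → -20 dB/decade.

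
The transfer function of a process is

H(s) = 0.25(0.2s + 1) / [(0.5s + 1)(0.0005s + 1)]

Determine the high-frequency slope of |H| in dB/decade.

-20 dB/decade

Each pole contributes −20 dB/decade at high frequency; each zero contributes +20 dB/decade.
Net: 1 zero(s) − 2 pole(s) → -20 dB/decade.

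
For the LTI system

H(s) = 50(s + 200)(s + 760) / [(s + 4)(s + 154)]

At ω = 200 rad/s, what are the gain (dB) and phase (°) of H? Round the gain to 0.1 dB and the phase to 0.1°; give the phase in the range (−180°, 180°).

46.9 dB, -81.5°

At s = jω = j200:
zero (s+200): 200 + j200 → |·| = √(200²+200²) = √80000 ≈ 282.84, ∠ = arctan(200/200) ≈ 45.00°
zero (s+760): 760 + j200 → |·| = √(760²+200²) = √617600 ≈ 785.88, ∠ = arctan(200/760) ≈ 14.74°
pole (s+4): 4 + j200 → |·| = √(4²+200²) = √40016 ≈ 200.04, ∠ = arctan(200/4) ≈ 88.85°
pole (s+154): 154 + j200 → |·| = √(154²+200²) = √63716 ≈ 252.42, ∠ = arctan(200/154) ≈ 52.40°
|H| = 50 · 2.2228e+05 / 50494 ≈ 220.11
Gain = 20 log₁₀(220.11) ≈ 46.85 dB
∠H = 59.74° − 141.25° = -81.51°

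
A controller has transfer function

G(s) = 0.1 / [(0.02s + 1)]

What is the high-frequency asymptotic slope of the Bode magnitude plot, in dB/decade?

-20 dB/decade

Each pole contributes −20 dB/decade at high frequency; each zero contributes +20 dB/decade.
Net: 0 zero(s) − 1 pole(s) → -20 dB/decade.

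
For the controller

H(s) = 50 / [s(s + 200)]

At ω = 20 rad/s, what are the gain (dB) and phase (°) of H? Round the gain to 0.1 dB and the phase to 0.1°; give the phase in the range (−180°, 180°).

At s = jω = j20:
pole (s+200): 200 + j20 → |·| = √(200²+20²) = √40400 ≈ 201, ∠ = arctan(20/200) ≈ 5.71°
pole at origin: |s| = 20, ∠ = 90.00° (in denominator)
|H| = 50 / 4020 ≈ 0.012438
Gain = 20 log₁₀(0.012438) ≈ -38.10 dB
∠H = 0.00° − 95.71° = -95.71°

-38.1 dB, -95.7°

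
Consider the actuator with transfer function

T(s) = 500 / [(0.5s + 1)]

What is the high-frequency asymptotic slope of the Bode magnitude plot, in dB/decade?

-20 dB/decade

Each pole contributes −20 dB/decade at high frequency; each zero contributes +20 dB/decade.
Net: 0 zero(s) − 1 pole(s) → -20 dB/decade.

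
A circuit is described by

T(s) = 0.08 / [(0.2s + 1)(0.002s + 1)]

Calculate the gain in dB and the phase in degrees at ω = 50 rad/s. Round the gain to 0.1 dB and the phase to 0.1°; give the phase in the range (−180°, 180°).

At ω = 50 rad/s:
pole (1 + j50·0.2) = 1 + j10 → |·| ≈ 10.05, ∠ ≈ 84.29°
pole (1 + j50·0.002) = 1 + j0.1 → |·| ≈ 1.005, ∠ ≈ 5.71°
|T| = 0.08 · 1 / (10.05 · 1.005) ≈ 0.0079206
Gain = 20 log₁₀(0.0079206) ≈ -42.02 dB
∠T = (0°) − (84.29° + 5.71°) = -90.00°

-42.0 dB, -90.0°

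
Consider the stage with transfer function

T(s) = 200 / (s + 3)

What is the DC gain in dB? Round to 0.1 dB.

36.5 dB

T(0) = 200 / 3 ≈ 66.667
20 log₁₀(66.667) ≈ 36.48 dB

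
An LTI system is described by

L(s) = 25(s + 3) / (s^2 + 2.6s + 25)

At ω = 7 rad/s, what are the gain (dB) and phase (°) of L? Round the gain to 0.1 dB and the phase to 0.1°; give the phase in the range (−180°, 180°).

16.0 dB, -76.0°

At s = jω = j7:
zero (s+3): 3 + j7 → |·| = √(3²+7²) = √58 ≈ 7.6158, ∠ = arctan(7/3) ≈ 66.80°
quadratic: (j7)² + 2.6·j7 + 25 = -24 + j18.2 → |·| ≈ 30.12, ∠ ≈ 142.83°
|L| = 25 · 7.6158 / 30.12 ≈ 6.3212
Gain = 20 log₁₀(6.3212) ≈ 16.02 dB
∠L = 66.80° − 142.83° = -76.03°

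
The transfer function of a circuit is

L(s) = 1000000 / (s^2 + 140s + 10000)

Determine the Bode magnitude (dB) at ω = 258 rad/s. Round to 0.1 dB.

23.5 dB

At s = jω = j258:
quadratic: (j258)² + 140·j258 + 10000 = -56564 + j36120 → |·| ≈ 67113, ∠ ≈ 147.44°
|L| = 1000000 / 67113 ≈ 14.9
Gain = 20 log₁₀(14.9) ≈ 23.46 dB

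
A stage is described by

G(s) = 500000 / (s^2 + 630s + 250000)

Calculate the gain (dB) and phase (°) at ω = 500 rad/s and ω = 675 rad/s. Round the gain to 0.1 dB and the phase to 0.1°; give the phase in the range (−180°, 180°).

ω = 500: 4.0 dB, -90.0°; ω = 675: 0.5 dB, -115.8°

At s = jω = j500:
quadratic: (j500)² + 630·j500 + 250000 = 0 + j315000 → |·| ≈ 3.15e+05, ∠ ≈ 90.00°
|G| = 500000 / 3.15e+05 ≈ 1.5873
Gain = 20 log₁₀(1.5873) ≈ 4.01 dB
∠G = 0.00° − 90.00° = -90.00°

At s = jω = j675:
quadratic: (j675)² + 630·j675 + 250000 = -205625 + j425250 → |·| ≈ 4.7235e+05, ∠ ≈ 115.81°
|G| = 500000 / 4.7235e+05 ≈ 1.0585
Gain = 20 log₁₀(1.0585) ≈ 0.49 dB
∠G = 0.00° − 115.81° = -115.81°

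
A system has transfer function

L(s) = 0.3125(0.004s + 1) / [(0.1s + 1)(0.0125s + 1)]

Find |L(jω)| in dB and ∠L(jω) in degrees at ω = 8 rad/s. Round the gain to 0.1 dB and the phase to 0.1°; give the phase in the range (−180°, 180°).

At ω = 8 rad/s:
zero (1 + j8·0.004) = 1 + j0.032 → |·| ≈ 1.0005, ∠ ≈ 1.83°
pole (1 + j8·0.1) = 1 + j0.8 → |·| ≈ 1.2806, ∠ ≈ 38.66°
pole (1 + j8·0.0125) = 1 + j0.1 → |·| ≈ 1.005, ∠ ≈ 5.71°
|L| = 0.3125 · 1.0005 / (1.2806 · 1.005) ≈ 0.24293
Gain = 20 log₁₀(0.24293) ≈ -12.29 dB
∠L = (1.83°) − (38.66° + 5.71°) = -42.54°

-12.3 dB, -42.5°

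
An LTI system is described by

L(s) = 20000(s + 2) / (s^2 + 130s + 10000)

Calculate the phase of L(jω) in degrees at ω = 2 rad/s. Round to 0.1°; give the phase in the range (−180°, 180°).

43.5°

At s = jω = j2:
zero (s+2): 2 + j2 → |·| = √(2²+2²) = √8 ≈ 2.8284, ∠ = arctan(2/2) ≈ 45.00°
quadratic: (j2)² + 130·j2 + 10000 = 9996 + j260 → |·| ≈ 9999.4, ∠ ≈ 1.49°
∠L = 45.00° − 1.49° = 43.51°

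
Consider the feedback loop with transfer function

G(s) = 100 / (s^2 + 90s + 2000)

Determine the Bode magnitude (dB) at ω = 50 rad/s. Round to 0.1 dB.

Substitute s = j50:
Numerator: 100 = 100 + j0
Denominator: (j50)^2 + 90(j50) + 2000 = -500 + j4500
|N| = √(100² + 0²) ≈ 100, ∠N ≈ 0.00°
|D| = √(500² + 4500²) ≈ 4527.7, ∠D ≈ 96.34°
|G| = 100 / 4527.7 ≈ 0.022086
Gain = 20 log₁₀(0.022086) ≈ -33.12 dB

-33.1 dB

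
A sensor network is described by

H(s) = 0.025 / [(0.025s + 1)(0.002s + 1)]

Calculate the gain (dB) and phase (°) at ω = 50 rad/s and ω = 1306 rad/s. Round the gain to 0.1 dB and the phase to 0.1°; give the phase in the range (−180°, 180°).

ω = 50: -36.2 dB, -57.1°; ω = 1306: -71.3 dB, -157.3°

At ω = 50 rad/s:
pole (1 + j50·0.025) = 1 + j1.25 → |·| ≈ 1.6008, ∠ ≈ 51.34°
pole (1 + j50·0.002) = 1 + j0.1 → |·| ≈ 1.005, ∠ ≈ 5.71°
|H| = 0.025 · 1 / (1.6008 · 1.005) ≈ 0.015539
Gain = 20 log₁₀(0.015539) ≈ -36.17 dB
∠H = (0°) − (51.34° + 5.71°) = -57.05°

At ω = 1306 rad/s:
pole (1 + j1306·0.025) = 1 + j32.65 → |·| ≈ 32.665, ∠ ≈ 88.25°
pole (1 + j1306·0.002) = 1 + j2.612 → |·| ≈ 2.7969, ∠ ≈ 69.05°
|H| = 0.025 · 1 / (32.665 · 2.7969) ≈ 0.00027364
Gain = 20 log₁₀(0.00027364) ≈ -71.26 dB
∠H = (0°) − (88.25° + 69.05°) = -157.30°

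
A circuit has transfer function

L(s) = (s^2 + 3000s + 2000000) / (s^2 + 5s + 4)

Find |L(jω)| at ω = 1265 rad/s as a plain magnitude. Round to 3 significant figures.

Substitute s = j1265:
Numerator: (j1265)^2 + 3000(j1265) + 2000000 = 399775 + j3795000
Denominator: (j1265)^2 + 5(j1265) + 4 = -1600221 + j6325
|N| = √(399775² + 3795000²) ≈ 3.816e+06, ∠N ≈ 83.99°
|D| = √(1600221² + 6325²) ≈ 1.6002e+06, ∠D ≈ 179.77°
|L| = 3.816e+06 / 1.6002e+06 ≈ 2.3847

2.38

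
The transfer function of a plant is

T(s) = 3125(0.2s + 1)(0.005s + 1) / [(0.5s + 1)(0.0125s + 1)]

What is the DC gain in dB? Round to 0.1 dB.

T(0) = 3125 · 1 / 1 = 3125
20 log₁₀(3125) ≈ 69.90 dB

69.9 dB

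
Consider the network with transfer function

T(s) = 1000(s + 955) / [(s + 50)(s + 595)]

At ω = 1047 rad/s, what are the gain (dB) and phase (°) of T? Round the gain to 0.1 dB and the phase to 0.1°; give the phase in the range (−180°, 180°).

1.0 dB, -100.0°

At s = jω = j1047:
zero (s+955): 955 + j1047 → |·| = √(955²+1047²) = √2008234 ≈ 1417.1, ∠ = arctan(1047/955) ≈ 47.63°
pole (s+50): 50 + j1047 → |·| = √(50²+1047²) = √1098709 ≈ 1048.2, ∠ = arctan(1047/50) ≈ 87.27°
pole (s+595): 595 + j1047 → |·| = √(595²+1047²) = √1450234 ≈ 1204.3, ∠ = arctan(1047/595) ≈ 60.39°
|T| = 1000 · 1417.1 / 1.2623e+06 ≈ 1.1226
Gain = 20 log₁₀(1.1226) ≈ 1.00 dB
∠T = 47.63° − 147.66° = -100.03°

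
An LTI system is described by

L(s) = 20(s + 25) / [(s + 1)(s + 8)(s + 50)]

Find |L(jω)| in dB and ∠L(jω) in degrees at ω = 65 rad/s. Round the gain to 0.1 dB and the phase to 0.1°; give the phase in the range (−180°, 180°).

At s = jω = j65:
zero (s+25): 25 + j65 → |·| = √(25²+65²) = √4850 ≈ 69.642, ∠ = arctan(65/25) ≈ 68.96°
pole (s+1): 1 + j65 → |·| = √(1²+65²) = √4226 ≈ 65.008, ∠ = arctan(65/1) ≈ 89.12°
pole (s+8): 8 + j65 → |·| = √(8²+65²) = √4289 ≈ 65.49, ∠ = arctan(65/8) ≈ 82.98°
pole (s+50): 50 + j65 → |·| = √(50²+65²) = √6725 ≈ 82.006, ∠ = arctan(65/50) ≈ 52.43°
|L| = 20 · 69.642 / 3.4913e+05 ≈ 0.0039895
Gain = 20 log₁₀(0.0039895) ≈ -47.98 dB
∠L = 68.96° − 224.53° = -155.57°

-48.0 dB, -155.6°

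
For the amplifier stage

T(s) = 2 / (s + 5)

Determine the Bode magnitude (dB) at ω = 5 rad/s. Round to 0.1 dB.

-11.0 dB

Substitute s = j5:
Numerator: 2 = 2 + j0
Denominator: (j5) + 5 = 5 + j5
|N| = √(2² + 0²) ≈ 2, ∠N ≈ 0.00°
|D| = √(5² + 5²) ≈ 7.0711, ∠D ≈ 45.00°
|T| = 2 / 7.0711 ≈ 0.28284
Gain = 20 log₁₀(0.28284) ≈ -10.97 dB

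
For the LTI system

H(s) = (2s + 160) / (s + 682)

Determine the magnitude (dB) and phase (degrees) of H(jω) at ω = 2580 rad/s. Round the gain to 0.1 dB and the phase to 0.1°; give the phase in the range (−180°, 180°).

Substitute s = j2580:
Numerator: 2(j2580) + 160 = 160 + j5160
Denominator: (j2580) + 682 = 682 + j2580
|N| = √(160² + 5160²) ≈ 5162.5, ∠N ≈ 88.22°
|D| = √(682² + 2580²) ≈ 2668.6, ∠D ≈ 75.19°
|H| = 5162.5 / 2668.6 ≈ 1.9345
Gain = 20 log₁₀(1.9345) ≈ 5.73 dB
∠H = 88.22° − 75.19° = 13.03°

5.7 dB, 13.0°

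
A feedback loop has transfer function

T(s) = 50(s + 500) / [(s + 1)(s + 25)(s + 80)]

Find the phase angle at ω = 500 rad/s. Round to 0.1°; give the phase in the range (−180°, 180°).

147.1°

At s = jω = j500:
zero (s+500): 500 + j500 → |·| = √(500²+500²) = √500000 ≈ 707.11, ∠ = arctan(500/500) ≈ 45.00°
pole (s+1): 1 + j500 → |·| = √(1²+500²) = √250001 ≈ 500, ∠ = arctan(500/1) ≈ 89.89°
pole (s+25): 25 + j500 → |·| = √(25²+500²) = √250625 ≈ 500.62, ∠ = arctan(500/25) ≈ 87.14°
pole (s+80): 80 + j500 → |·| = √(80²+500²) = √256400 ≈ 506.36, ∠ = arctan(500/80) ≈ 80.91°
∠T = 45.00° − 257.94° = -212.94° ≡ 147.06° (principal value)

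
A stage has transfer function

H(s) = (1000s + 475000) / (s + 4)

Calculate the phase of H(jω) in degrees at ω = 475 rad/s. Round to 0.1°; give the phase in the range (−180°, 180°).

Substitute s = j475:
Numerator: 1000(j475) + 475000 = 475000 + j475000
Denominator: (j475) + 4 = 4 + j475
|N| = √(475000² + 475000²) ≈ 6.7175e+05, ∠N ≈ 45.00°
|D| = √(4² + 475²) ≈ 475.02, ∠D ≈ 89.52°
∠H = 45.00° − 89.52° = -44.52°

-44.5°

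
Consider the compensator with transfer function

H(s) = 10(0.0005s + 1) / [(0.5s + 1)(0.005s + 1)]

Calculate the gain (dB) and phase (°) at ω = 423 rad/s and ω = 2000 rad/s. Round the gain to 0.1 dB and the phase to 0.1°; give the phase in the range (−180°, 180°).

ω = 423: -33.7 dB, -142.5°; ω = 2000: -57.0 dB, -129.2°

At ω = 423 rad/s:
zero (1 + j423·0.0005) = 1 + j0.2115 → |·| ≈ 1.0221, ∠ ≈ 11.94°
pole (1 + j423·0.5) = 1 + j211.5 → |·| ≈ 211.5, ∠ ≈ 89.73°
pole (1 + j423·0.005) = 1 + j2.115 → |·| ≈ 2.3395, ∠ ≈ 64.69°
|H| = 10 · 1.0221 / (211.5 · 2.3395) ≈ 0.020657
Gain = 20 log₁₀(0.020657) ≈ -33.70 dB
∠H = (11.94°) − (89.73° + 64.69°) = -142.48°

At ω = 2000 rad/s:
zero (1 + j2000·0.0005) = 1 + j1 → |·| ≈ 1.4142, ∠ ≈ 45.00°
pole (1 + j2000·0.5) = 1 + j1000 → |·| ≈ 1000, ∠ ≈ 89.94°
pole (1 + j2000·0.005) = 1 + j10 → |·| ≈ 10.05, ∠ ≈ 84.29°
|H| = 10 · 1.4142 / (1000 · 10.05) ≈ 0.0014072
Gain = 20 log₁₀(0.0014072) ≈ -57.03 dB
∠H = (45.00°) − (89.94° + 84.29°) = -129.23°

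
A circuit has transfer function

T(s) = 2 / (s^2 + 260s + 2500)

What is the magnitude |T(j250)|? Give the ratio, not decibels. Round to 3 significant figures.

Substitute s = j250:
Numerator: 2 = 2 + j0
Denominator: (j250)^2 + 260(j250) + 2500 = -60000 + j65000
|N| = √(2² + 0²) ≈ 2, ∠N ≈ 0.00°
|D| = √(60000² + 65000²) ≈ 88459, ∠D ≈ 132.71°
|T| = 2 / 88459 ≈ 2.2609e-05

2.26e-05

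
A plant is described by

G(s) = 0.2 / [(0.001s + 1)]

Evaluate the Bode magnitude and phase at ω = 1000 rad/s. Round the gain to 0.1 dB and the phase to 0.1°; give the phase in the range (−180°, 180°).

-17.0 dB, -45.0°

At ω = 1000 rad/s:
pole (1 + j1000·0.001) = 1 + j1 → |·| ≈ 1.4142, ∠ ≈ 45.00°
|G| = 0.2 · 1 / (1.4142) ≈ 0.14142
Gain = 20 log₁₀(0.14142) ≈ -16.99 dB
∠G = (0°) − (45.00°) = -45.00°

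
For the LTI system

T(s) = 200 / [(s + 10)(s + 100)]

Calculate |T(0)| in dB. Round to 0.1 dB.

-14.0 dB

T(0) = 200 / (10·100) = 0.2
20 log₁₀(0.2) ≈ -13.98 dB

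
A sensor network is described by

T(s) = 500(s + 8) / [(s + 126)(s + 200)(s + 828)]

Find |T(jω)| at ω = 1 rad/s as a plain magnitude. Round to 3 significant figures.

0.000193

At s = jω = j1:
zero (s+8): 8 + j1 → |·| = √(8²+1²) = √65 ≈ 8.0623, ∠ = arctan(1/8) ≈ 7.13°
pole (s+126): 126 + j1 → |·| = √(126²+1²) = √15877 ≈ 126, ∠ = arctan(1/126) ≈ 0.45°
pole (s+200): 200 + j1 → |·| = √(200²+1²) = √40001 ≈ 200, ∠ = arctan(1/200) ≈ 0.29°
pole (s+828): 828 + j1 → |·| = √(828²+1²) = √685585 ≈ 828, ∠ = arctan(1/828) ≈ 0.07°
|T| = 500 · 8.0623 / 2.0866e+07 ≈ 0.00019319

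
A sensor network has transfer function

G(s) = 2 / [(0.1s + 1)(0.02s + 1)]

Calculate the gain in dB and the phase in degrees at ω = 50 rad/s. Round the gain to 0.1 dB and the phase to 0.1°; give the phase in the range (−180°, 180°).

-11.1 dB, -123.7°

At ω = 50 rad/s:
pole (1 + j50·0.1) = 1 + j5 → |·| ≈ 5.099, ∠ ≈ 78.69°
pole (1 + j50·0.02) = 1 + j1 → |·| ≈ 1.4142, ∠ ≈ 45.00°
|G| = 2 · 1 / (5.099 · 1.4142) ≈ 0.27735
Gain = 20 log₁₀(0.27735) ≈ -11.14 dB
∠G = (0°) − (78.69° + 45.00°) = -123.69°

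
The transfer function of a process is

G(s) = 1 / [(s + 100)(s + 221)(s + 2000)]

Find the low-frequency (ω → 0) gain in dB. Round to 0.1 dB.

G(0) = 1 / (100·221·2000) ≈ 2.2624e-08
20 log₁₀(2.2624e-08) ≈ -152.91 dB

-152.9 dB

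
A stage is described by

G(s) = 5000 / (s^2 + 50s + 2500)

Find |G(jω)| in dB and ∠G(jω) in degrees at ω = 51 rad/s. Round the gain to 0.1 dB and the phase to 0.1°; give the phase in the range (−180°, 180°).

At s = jω = j51:
quadratic: (j51)² + 50·j51 + 2500 = -101 + j2550 → |·| ≈ 2552, ∠ ≈ 92.27°
|G| = 5000 / 2552 ≈ 1.9592
Gain = 20 log₁₀(1.9592) ≈ 5.84 dB
∠G = 0.00° − 92.27° = -92.27°

5.8 dB, -92.3°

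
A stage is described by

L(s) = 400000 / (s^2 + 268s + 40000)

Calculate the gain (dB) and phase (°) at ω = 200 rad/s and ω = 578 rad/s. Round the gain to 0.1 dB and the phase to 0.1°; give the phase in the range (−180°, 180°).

ω = 200: 17.5 dB, -90.0°; ω = 578: 1.6 dB, -152.2°

At s = jω = j200:
quadratic: (j200)² + 268·j200 + 40000 = 0 + j53600 → |·| ≈ 53600, ∠ ≈ 90.00°
|L| = 400000 / 53600 ≈ 7.4627
Gain = 20 log₁₀(7.4627) ≈ 17.46 dB
∠L = 0.00° − 90.00° = -90.00°

At s = jω = j578:
quadratic: (j578)² + 268·j578 + 40000 = -294084 + j154904 → |·| ≈ 3.3239e+05, ∠ ≈ 152.22°
|L| = 400000 / 3.3239e+05 ≈ 1.2034
Gain = 20 log₁₀(1.2034) ≈ 1.61 dB
∠L = 0.00° − 152.22° = -152.22°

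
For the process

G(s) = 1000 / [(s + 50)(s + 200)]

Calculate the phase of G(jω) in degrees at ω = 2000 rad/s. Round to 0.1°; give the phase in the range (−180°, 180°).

At s = jω = j2000:
pole (s+50): 50 + j2000 → |·| = √(50²+2000²) = √4002500 ≈ 2000.6, ∠ = arctan(2000/50) ≈ 88.57°
pole (s+200): 200 + j2000 → |·| = √(200²+2000²) = √4040000 ≈ 2010, ∠ = arctan(2000/200) ≈ 84.29°
∠G = 0.00° − 172.86° = -172.86°

-172.9°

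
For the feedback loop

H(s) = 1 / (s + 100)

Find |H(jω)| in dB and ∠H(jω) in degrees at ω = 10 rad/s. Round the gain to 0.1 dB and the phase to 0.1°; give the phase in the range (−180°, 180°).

Substitute s = j10:
Numerator: 1 = 1 + j0
Denominator: (j10) + 100 = 100 + j10
|N| = √(1² + 0²) ≈ 1, ∠N ≈ 0.00°
|D| = √(100² + 10²) ≈ 100.5, ∠D ≈ 5.71°
|H| = 1 / 100.5 ≈ 0.0099502
Gain = 20 log₁₀(0.0099502) ≈ -40.04 dB
∠H = 0.00° − 5.71° = -5.71°

-40.0 dB, -5.7°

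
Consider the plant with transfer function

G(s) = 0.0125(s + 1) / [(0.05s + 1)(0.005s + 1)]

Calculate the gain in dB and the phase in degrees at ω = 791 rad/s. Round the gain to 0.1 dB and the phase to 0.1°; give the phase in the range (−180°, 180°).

At ω = 791 rad/s:
zero (1 + j791·1) = 1 + j791 → |·| ≈ 791, ∠ ≈ 89.93°
pole (1 + j791·0.05) = 1 + j39.55 → |·| ≈ 39.563, ∠ ≈ 88.55°
pole (1 + j791·0.005) = 1 + j3.955 → |·| ≈ 4.0795, ∠ ≈ 75.81°
|G| = 0.0125 · 791 / (39.563 · 4.0795) ≈ 0.061262
Gain = 20 log₁₀(0.061262) ≈ -24.26 dB
∠G = (89.93°) − (88.55° + 75.81°) = -74.43°

-24.3 dB, -74.4°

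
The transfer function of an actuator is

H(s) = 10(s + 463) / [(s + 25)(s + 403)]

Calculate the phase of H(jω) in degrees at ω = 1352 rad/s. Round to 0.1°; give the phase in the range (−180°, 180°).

At s = jω = j1352:
zero (s+463): 463 + j1352 → |·| = √(463²+1352²) = √2042273 ≈ 1429.1, ∠ = arctan(1352/463) ≈ 71.10°
pole (s+25): 25 + j1352 → |·| = √(25²+1352²) = √1828529 ≈ 1352.2, ∠ = arctan(1352/25) ≈ 88.94°
pole (s+403): 403 + j1352 → |·| = √(403²+1352²) = √1990313 ≈ 1410.8, ∠ = arctan(1352/403) ≈ 73.40°
∠H = 71.10° − 162.34° = -91.24°

-91.2°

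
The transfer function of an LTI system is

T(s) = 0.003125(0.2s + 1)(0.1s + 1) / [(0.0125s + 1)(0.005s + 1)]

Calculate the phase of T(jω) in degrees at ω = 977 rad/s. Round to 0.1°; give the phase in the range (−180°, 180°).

At ω = 977 rad/s:
zero (1 + j977·0.2) = 1 + j195.4 → |·| ≈ 195.4, ∠ ≈ 89.71°
zero (1 + j977·0.1) = 1 + j97.7 → |·| ≈ 97.705, ∠ ≈ 89.41°
pole (1 + j977·0.0125) = 1 + j12.2125 → |·| ≈ 12.253, ∠ ≈ 85.32°
pole (1 + j977·0.005) = 1 + j4.885 → |·| ≈ 4.9863, ∠ ≈ 78.43°
∠T = (89.71° + 89.41°) − (85.32° + 78.43°) = 15.37°

15.4°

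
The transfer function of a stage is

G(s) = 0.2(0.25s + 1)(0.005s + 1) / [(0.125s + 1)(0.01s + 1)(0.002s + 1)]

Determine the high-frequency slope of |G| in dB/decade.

Each pole contributes −20 dB/decade at high frequency; each zero contributes +20 dB/decade.
Net: 2 zero(s) − 3 pole(s) → -20 dB/decade.

-20 dB/decade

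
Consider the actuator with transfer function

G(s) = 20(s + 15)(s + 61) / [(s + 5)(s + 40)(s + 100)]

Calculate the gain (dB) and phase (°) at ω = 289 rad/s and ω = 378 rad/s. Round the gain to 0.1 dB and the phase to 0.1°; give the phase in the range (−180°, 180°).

ω = 289: -23.6 dB, -76.9°; ω = 378: -25.8 dB, -79.8°

At s = jω = j289:
zero (s+15): 15 + j289 → |·| = √(15²+289²) = √83746 ≈ 289.39, ∠ = arctan(289/15) ≈ 87.03°
zero (s+61): 61 + j289 → |·| = √(61²+289²) = √87242 ≈ 295.37, ∠ = arctan(289/61) ≈ 78.08°
pole (s+5): 5 + j289 → |·| = √(5²+289²) = √83546 ≈ 289.04, ∠ = arctan(289/5) ≈ 89.01°
pole (s+40): 40 + j289 → |·| = √(40²+289²) = √85121 ≈ 291.76, ∠ = arctan(289/40) ≈ 82.12°
pole (s+100): 100 + j289 → |·| = √(100²+289²) = √93521 ≈ 305.81, ∠ = arctan(289/100) ≈ 70.91°
|G| = 20 · 85477 / 2.5789e+07 ≈ 0.06629
Gain = 20 log₁₀(0.06629) ≈ -23.57 dB
∠G = 165.11° − 242.04° = -76.93°

At s = jω = j378:
zero (s+15): 15 + j378 → |·| = √(15²+378²) = √143109 ≈ 378.3, ∠ = arctan(378/15) ≈ 87.73°
zero (s+61): 61 + j378 → |·| = √(61²+378²) = √146605 ≈ 382.89, ∠ = arctan(378/61) ≈ 80.83°
pole (s+5): 5 + j378 → |·| = √(5²+378²) = √142909 ≈ 378.03, ∠ = arctan(378/5) ≈ 89.24°
pole (s+40): 40 + j378 → |·| = √(40²+378²) = √144484 ≈ 380.11, ∠ = arctan(378/40) ≈ 83.96°
pole (s+100): 100 + j378 → |·| = √(100²+378²) = √152884 ≈ 391, ∠ = arctan(378/100) ≈ 75.18°
|G| = 20 · 1.4485e+05 / 5.6184e+07 ≈ 0.051563
Gain = 20 log₁₀(0.051563) ≈ -25.75 dB
∠G = 168.56° − 248.38° = -79.82°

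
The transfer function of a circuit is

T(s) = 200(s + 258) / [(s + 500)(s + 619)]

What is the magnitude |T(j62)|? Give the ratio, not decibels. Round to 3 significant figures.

At s = jω = j62:
zero (s+258): 258 + j62 → |·| = √(258²+62²) = √70408 ≈ 265.35, ∠ = arctan(62/258) ≈ 13.51°
pole (s+500): 500 + j62 → |·| = √(500²+62²) = √253844 ≈ 503.83, ∠ = arctan(62/500) ≈ 7.07°
pole (s+619): 619 + j62 → |·| = √(619²+62²) = √387005 ≈ 622.1, ∠ = arctan(62/619) ≈ 5.72°
|T| = 200 · 265.35 / 3.1343e+05 ≈ 0.16932

0.169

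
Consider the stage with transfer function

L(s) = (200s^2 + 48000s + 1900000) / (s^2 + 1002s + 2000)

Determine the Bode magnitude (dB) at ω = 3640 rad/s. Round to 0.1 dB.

Substitute s = j3640:
Numerator: 200(j3640)^2 + 48000(j3640) + 1900000 = -2648020000 + j174720000
Denominator: (j3640)^2 + 1002(j3640) + 2000 = -13247600 + j3647280
|N| = √(2648020000² + 174720000²) ≈ 2.6538e+09, ∠N ≈ 176.23°
|D| = √(13247600² + 3647280²) ≈ 1.3741e+07, ∠D ≈ 164.61°
|L| = 2.6538e+09 / 1.3741e+07 ≈ 193.13
Gain = 20 log₁₀(193.13) ≈ 45.72 dB

45.7 dB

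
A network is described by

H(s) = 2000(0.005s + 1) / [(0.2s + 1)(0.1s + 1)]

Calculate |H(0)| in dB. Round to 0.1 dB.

66.0 dB

H(0) = 2000 · 1 / 1 = 2000
20 log₁₀(2000) ≈ 66.02 dB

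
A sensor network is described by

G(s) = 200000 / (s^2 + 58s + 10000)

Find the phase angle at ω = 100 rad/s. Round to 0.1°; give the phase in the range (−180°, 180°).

At s = jω = j100:
quadratic: (j100)² + 58·j100 + 10000 = 0 + j5800 → |·| ≈ 5800, ∠ ≈ 90.00°
∠G = 0.00° − 90.00° = -90.00°

-90.0°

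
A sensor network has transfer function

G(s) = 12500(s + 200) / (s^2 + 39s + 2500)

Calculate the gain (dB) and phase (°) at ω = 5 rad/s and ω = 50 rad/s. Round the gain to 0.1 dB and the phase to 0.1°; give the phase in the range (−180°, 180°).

At s = jω = j5:
zero (s+200): 200 + j5 → |·| = √(200²+5²) = √40025 ≈ 200.06, ∠ = arctan(5/200) ≈ 1.43°
quadratic: (j5)² + 39·j5 + 2500 = 2475 + j195 → |·| ≈ 2482.7, ∠ ≈ 4.50°
|G| = 12500 · 200.06 / 2482.7 ≈ 1007.3
Gain = 20 log₁₀(1007.3) ≈ 60.06 dB
∠G = 1.43° − 4.50° = -3.07°

At s = jω = j50:
zero (s+200): 200 + j50 → |·| = √(200²+50²) = √42500 ≈ 206.16, ∠ = arctan(50/200) ≈ 14.04°
quadratic: (j50)² + 39·j50 + 2500 = 0 + j1950 → |·| ≈ 1950, ∠ ≈ 90.00°
|G| = 12500 · 206.16 / 1950 ≈ 1321.5
Gain = 20 log₁₀(1321.5) ≈ 62.42 dB
∠G = 14.04° − 90.00° = -75.96°

ω = 5: 60.1 dB, -3.1°; ω = 50: 62.4 dB, -76.0°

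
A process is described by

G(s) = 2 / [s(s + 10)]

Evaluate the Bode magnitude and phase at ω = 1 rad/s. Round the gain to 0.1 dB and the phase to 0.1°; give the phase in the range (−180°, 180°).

At s = jω = j1:
pole (s+10): 10 + j1 → |·| = √(10²+1²) = √101 ≈ 10.05, ∠ = arctan(1/10) ≈ 5.71°
pole at origin: |s| = 1, ∠ = 90.00° (in denominator)
|G| = 2 / 10.05 ≈ 0.199
Gain = 20 log₁₀(0.199) ≈ -14.02 dB
∠G = 0.00° − 95.71° = -95.71°

-14.0 dB, -95.7°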